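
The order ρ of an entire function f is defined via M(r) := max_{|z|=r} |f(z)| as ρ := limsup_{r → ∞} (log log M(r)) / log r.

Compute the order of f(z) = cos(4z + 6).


cos(w) is a linear combination of e^{iw} and e^{−iw} (or e^w, e^{−w} in the hyperbolic case), so |cos(w)| ≤ e^{|w|}. With w = 4z + 6, |w| ≤ 4|z| + 6 = 4r + 6 on |z| = r, giving M(r) ≤ e^{4r + 6}, so ρ ≤ 1. On a suitable ray (z = it for sin/cos; z = t for sinh/cosh, t real → ∞), |cos(4z + 6)| grows like e^{4|t|}/2, so ρ ≥ 1. Hence ρ = 1.
Therefore ρ = 1.

Order ρ = 1.


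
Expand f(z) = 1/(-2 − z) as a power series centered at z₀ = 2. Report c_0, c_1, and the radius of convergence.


Let w = z − z₀, so z = z₀ + w.
Then -2 − z = -2 − (z₀ + w) = (-2 − z₀) − w = -4 − w.
f(z) = 1/(-4 − w) = (1/(-4)) · 1/(1 − w/(-4)) = Σ_{n≥0} w^n / (-4)^(n+1).
So c_n = 1/(-4)^(n+1):
  c_0 = 1/(-4)^1 = -1/4.
  c_1 = 1/(-4)^2 = 1/16.
The series is valid for |w/d| < 1, i.e. |z − z₀| < |d|.
Radius of convergence: R = |-2 − z₀| = |-4| = 4 (distance from z₀ to the singularity z = -2).

c_0 = -1/4, c_1 = 1/16; R = 4.


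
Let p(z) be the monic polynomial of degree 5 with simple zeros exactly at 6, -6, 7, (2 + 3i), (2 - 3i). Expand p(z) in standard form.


The polynomial is p(z) = ∏_{α ∈ S} (z − α), where S = {6, -6, 7, (2 + 3i), (2 - 3i)}.
Expanding the product yields: p(z) = z^5 -11·z^4 + 5·z^3 + 305·z^2 -1476·z + 3276.
Note conjugate pairs combine to real quadratics: (z − (2+3i))(z − (2−3i)) = z² − 4z + 13.
The resulting polynomial has degree 5 and real coefficients as required.

p(z) = z^5 -11·z^4 + 5·z^3 + 305·z^2 -1476·z + 3276.


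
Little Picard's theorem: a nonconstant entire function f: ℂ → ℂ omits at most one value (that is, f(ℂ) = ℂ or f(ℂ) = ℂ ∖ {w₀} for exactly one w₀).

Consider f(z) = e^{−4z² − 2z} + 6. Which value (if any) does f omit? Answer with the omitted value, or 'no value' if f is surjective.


Little Picard bounds the complement of f(ℂ) to at most one point.
The exponent g(z) = −4z² − 2z is a nonconstant polynomial, hence surjective onto ℂ. So e^{g(z)} takes every value in {e^w : w ∈ ℂ} = ℂ ∖ {0}. Adding 6 shifts the range to ℂ ∖ {6}. f omits exactly 6.

Omitted value: 6.


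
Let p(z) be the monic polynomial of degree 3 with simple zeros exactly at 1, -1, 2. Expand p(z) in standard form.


The polynomial is p(z) = ∏_{α ∈ S} (z − α), where S = {1, -1, 2}.
Expanding the product yields: p(z) = z^3 -2·z^2 -z + 2.
The resulting polynomial has degree 3 and real coefficients as required.

p(z) = z^3 -2·z^2 -z + 2.


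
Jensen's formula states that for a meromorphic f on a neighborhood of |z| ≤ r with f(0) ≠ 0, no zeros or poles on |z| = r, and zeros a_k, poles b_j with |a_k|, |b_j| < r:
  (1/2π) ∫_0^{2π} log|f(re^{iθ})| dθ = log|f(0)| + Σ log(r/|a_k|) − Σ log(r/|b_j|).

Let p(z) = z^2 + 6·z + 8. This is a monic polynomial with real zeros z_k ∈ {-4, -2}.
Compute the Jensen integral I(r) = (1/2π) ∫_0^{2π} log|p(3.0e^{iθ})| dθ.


Zeros: -4, -2; r = 3.0.
Inside |z| < r: -2. Outside (|z| ≥ r): -4.
p(0) = 8, so log|p(0)| = log(8) = 2.0794.
Apply Jensen: I(r) = log|p(0)| + Σ_k log(r/|z_k|), summed over zeros inside |z| < r.
  log(r/|z_k|) for z_k = -2: log(3.0/2) = 0.4055
  Outside zeros (-4) contribute nothing to the Jensen sum.
Sum over inside zeros: 0.4055.
I(r) = log|p(0)| + (inside sum) = 2.0794 + 0.4055 = 2.4849.
Note: since some zeros are outside |z| ≤ r, the simplified n·log(r) form does NOT apply — only the inside zeros contribute.

I(r) ≈ 2.4849.


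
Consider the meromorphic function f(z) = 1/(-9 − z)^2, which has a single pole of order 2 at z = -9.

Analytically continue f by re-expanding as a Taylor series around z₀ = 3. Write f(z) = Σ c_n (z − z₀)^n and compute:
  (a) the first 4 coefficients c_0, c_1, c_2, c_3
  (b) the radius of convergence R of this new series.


Let w = z − z₀, so z = z₀ + w.
Then -9 − z = -9 − (z₀ + w) = (-9 − z₀) − w = -12 − w.
f(z) = 1/(-12 − w)^2 = (1/(-12)^2) · (1 − w/(-12))^{−2}.
By the binomial series (1−u)^{−2} = Σ_{n≥0} C(n+1, 1) u^n for |u|<1, with u = w/(-12):
  c_n = C(n+1, 1) / (-12)^(n+2).
  c_0 = 1/(-12)^2 = 1/144.
  c_1 = 2/(-12)^3 = -1/864.
  c_2 = 3/(-12)^4 = 1/6912.
  c_3 = 4/(-12)^5 = -1/62208.
The series is valid for |w/d| < 1, i.e. |z − z₀| < |d|.
Radius of convergence: R = |-9 − z₀| = |-12| = 12 (distance from z₀ to the singularity z = -9).

c_0 = 1/144, c_1 = -1/864, c_2 = 1/6912, c_3 = -1/62208; R = 12.


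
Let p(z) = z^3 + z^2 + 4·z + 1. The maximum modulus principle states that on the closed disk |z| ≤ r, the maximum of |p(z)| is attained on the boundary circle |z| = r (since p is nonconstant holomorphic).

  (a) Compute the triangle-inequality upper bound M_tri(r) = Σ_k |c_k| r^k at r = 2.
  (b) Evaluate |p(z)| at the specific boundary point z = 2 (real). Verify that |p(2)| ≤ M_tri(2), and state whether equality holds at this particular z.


Coefficients: c_0 = 1, c_1 = 4, c_2 = 1, c_3 = 1. Radius r = 2.
Part (a). Triangle bound: M_tri(r) = Σ_k |c_k| r^k
  = |1|·2^0 + |4|·2^1 + |1|·2^2 + |1|·2^3
  = 1 + 8 + 4 + 8 = 21.
This bounds M(r) := max_{|z|=r} |p(z)| from above; equality holds iff all terms c_k z^k can be made to align in phase at a single z on |z|=r.
Part (b). At z = 2 (real, on the circle |z| = r):
  p(2) = (1)·2^0 + (4)·2^1 + (1)·2^2 + (1)·2^3 = 21.
  |p(2)| = 21.
Since all nonzero coefficients share the same sign, |p(2)| = 21 = M_tri(2); the triangle bound is attained at z = 2, so in fact M(r) = 21.

M_tri(2) = 21; |p(2)| = 21; equality at z=2: yes.


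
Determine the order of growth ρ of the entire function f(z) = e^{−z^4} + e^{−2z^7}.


Each summand is entire of order 4 and 7 respectively (as in the single-exponential case). The order of a sum is at most the max of the orders, so ρ ≤ 7. For the lower bound: on |z|=r choose arg z so that -2z^7 is real positive; then |e^{-2z^7}| = e^{2r^7} while |e^{-1z^4}| ≤ e^{1r^4} = o(e^{2r^7}). So |f| ≥ e^{2r^7}(1 − o(1)) and ρ ≥ 7. Hence ρ = max(4, 7) = 7.
Therefore ρ = 7.

Order ρ = 7.


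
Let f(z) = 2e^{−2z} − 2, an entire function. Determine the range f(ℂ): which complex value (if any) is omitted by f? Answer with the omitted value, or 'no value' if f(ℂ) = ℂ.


Little Picard bounds the complement of f(ℂ) to at most one point.
e^{−2z} is never zero on ℂ, so 2·e^{−2z} takes every value in ℂ ∖ {0}. Adding -2 shifts the range to ℂ ∖ {-2}. Thus f omits exactly the value -2.

Omitted value: -2.


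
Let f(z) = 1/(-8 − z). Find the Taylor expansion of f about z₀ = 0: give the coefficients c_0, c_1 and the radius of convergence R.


Let w = z − z₀, so z = z₀ + w.
Then -8 − z = -8 − (z₀ + w) = (-8 − z₀) − w = -8 − w.
f(z) = 1/(-8 − w) = (1/(-8)) · 1/(1 − w/(-8)) = Σ_{n≥0} w^n / (-8)^(n+1).
So c_n = 1/(-8)^(n+1):
  c_0 = 1/(-8)^1 = -1/8.
  c_1 = 1/(-8)^2 = 1/64.
The series is valid for |w/d| < 1, i.e. |z − z₀| < |d|.
Radius of convergence: R = |-8 − z₀| = |-8| = 8 (distance from z₀ to the singularity z = -8).

c_0 = -1/8, c_1 = 1/64; R = 8.


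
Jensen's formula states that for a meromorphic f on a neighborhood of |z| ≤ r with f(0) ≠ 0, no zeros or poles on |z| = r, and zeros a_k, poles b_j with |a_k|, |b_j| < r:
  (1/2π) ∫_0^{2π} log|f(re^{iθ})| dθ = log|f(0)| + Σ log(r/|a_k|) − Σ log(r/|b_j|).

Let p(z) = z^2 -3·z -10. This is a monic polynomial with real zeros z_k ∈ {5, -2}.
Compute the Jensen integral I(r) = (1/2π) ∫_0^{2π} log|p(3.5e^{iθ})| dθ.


Zeros: -2, 5; r = 3.5.
Inside |z| < r: -2. Outside (|z| ≥ r): 5.
p(0) = -10, so log|p(0)| = log(10) = 2.3026.
Apply Jensen: I(r) = log|p(0)| + Σ_k log(r/|z_k|), summed over zeros inside |z| < r.
  log(r/|z_k|) for z_k = -2: log(3.5/2) = 0.5596
  Outside zeros (5) contribute nothing to the Jensen sum.
Sum over inside zeros: 0.5596.
I(r) = log|p(0)| + (inside sum) = 2.3026 + 0.5596 = 2.8622.
Note: since some zeros are outside |z| ≤ r, the simplified n·log(r) form does NOT apply — only the inside zeros contribute.

I(r) ≈ 2.8622.


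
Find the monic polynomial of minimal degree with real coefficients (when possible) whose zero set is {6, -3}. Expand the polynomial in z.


The polynomial is p(z) = ∏_{α ∈ S} (z − α), where S = {6, -3}.
Expanding the product yields: p(z) = z^2 -3·z -18.
The resulting polynomial has degree 2 and real coefficients as required.

p(z) = z^2 -3·z -18.


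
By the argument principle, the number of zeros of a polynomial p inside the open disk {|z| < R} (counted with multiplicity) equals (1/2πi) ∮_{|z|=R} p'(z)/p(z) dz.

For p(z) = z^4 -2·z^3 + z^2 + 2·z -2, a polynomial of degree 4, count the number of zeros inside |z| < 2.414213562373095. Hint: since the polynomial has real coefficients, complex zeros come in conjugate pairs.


The zeros of p are: 1, -1, (1 + 1i), (1 - 1i).
Their magnitudes are: 1, 1, 1.414, 1.414.
Zeros with |z| < R = 2.414213562373095: 1, -1, (1 + 1i), (1 - 1i).
Count = 4.
By the argument principle, (1/2πi) ∮_{|z|=R} p'(z)/p(z) dz equals exactly this count.

Number of zeros inside |z| < 2.414213562373095: 4.


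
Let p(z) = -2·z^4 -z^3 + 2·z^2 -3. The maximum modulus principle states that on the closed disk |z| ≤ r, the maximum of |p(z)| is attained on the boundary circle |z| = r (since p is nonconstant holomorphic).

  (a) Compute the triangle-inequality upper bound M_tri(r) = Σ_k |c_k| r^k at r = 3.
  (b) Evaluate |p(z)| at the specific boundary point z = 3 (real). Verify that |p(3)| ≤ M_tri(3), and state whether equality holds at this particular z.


Coefficients: c_0 = -3, c_1 = 0, c_2 = 2, c_3 = -1, c_4 = -2. Radius r = 3.
Part (a). Triangle bound: M_tri(r) = Σ_k |c_k| r^k
  = |-3|·3^0 + |0|·3^1 + |2|·3^2 + |-1|·3^3 + |-2|·3^4
  = 3 + 0 + 18 + 27 + 162 = 210.
This bounds M(r) := max_{|z|=r} |p(z)| from above; equality holds iff all terms c_k z^k can be made to align in phase at a single z on |z|=r.
Part (b). At z = 3 (real, on the circle |z| = r):
  p(3) = (-3)·3^0 + (0)·3^1 + (2)·3^2 + (-1)·3^3 + (-2)·3^4 = -174.
  |p(3)| = 174.
Check: |p(3)| = 174 ≤ 210 = M_tri(3). ✓ Equality does not hold at z = 3 (the coefficients have mixed signs, so the terms do not all align in phase there).

M_tri(3) = 210; |p(3)| = 174; equality at z=3: no.


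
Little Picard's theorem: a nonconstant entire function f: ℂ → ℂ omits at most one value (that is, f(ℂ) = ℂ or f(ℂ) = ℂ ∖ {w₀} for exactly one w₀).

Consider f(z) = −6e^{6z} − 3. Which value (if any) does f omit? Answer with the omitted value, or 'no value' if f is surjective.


Little Picard bounds the complement of f(ℂ) to at most one point.
e^{6z} is never zero on ℂ, so -6·e^{6z} takes every value in ℂ ∖ {0}. Adding -3 shifts the range to ℂ ∖ {-3}. Thus f omits exactly the value -3.

Omitted value: -3.


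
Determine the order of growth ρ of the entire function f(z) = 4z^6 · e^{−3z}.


M(r) = max_{|z|=r} |4|·|z|^6·|e^{−3z}| = 4·r^6 · e^{3r^1} (the factors attain their maxima compatibly on |z|=r). Then log M(r) = log 4 + 6·log r + 3r^1, dominated by the last term, so log log M(r) ~ 1·log r. The polynomial factor 4z^6 contributes only a log r term and does not affect the order. ρ = 1.
Therefore ρ = 1.

Order ρ = 1.


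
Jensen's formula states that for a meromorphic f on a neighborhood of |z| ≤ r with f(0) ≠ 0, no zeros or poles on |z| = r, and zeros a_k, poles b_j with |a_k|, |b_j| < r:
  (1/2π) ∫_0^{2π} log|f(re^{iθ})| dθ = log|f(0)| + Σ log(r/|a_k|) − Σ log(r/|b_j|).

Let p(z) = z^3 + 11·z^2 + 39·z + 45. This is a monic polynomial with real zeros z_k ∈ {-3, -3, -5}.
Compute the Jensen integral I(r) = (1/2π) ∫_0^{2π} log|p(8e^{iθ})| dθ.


Zeros: -5, -3, -3; r = 8.
Inside |z| < r: -5, -3, -3. Outside (|z| ≥ r): ∅.
p(0) = 45, so log|p(0)| = log(45) = 3.8067.
Apply Jensen: I(r) = log|p(0)| + Σ_k log(r/|z_k|), summed over zeros inside |z| < r.
  log(r/|z_k|) for z_k = -3: log(8/3) = 0.9808
  log(r/|z_k|) for z_k = -3: log(8/3) = 0.9808
  log(r/|z_k|) for z_k = -5: log(8/5) = 0.4700
Sum over inside zeros: 2.4317.
I(r) = log|p(0)| + (inside sum) = 3.8067 + 2.4317 = 6.2383.
Closed form (all zeros inside, monic): I(r) = n·log(r) = 3·log(8) = 6.2383. ✓

I(r) ≈ 6.2383.


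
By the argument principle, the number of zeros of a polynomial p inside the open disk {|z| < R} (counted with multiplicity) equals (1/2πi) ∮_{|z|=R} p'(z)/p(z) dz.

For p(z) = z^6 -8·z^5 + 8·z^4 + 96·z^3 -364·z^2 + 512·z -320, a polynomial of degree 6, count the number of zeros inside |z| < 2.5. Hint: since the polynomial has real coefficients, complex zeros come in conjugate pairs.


The zeros of p are: 4, -4, (3 + 1i), (3 - 1i), (1 + 1i), (1 - 1i).
Their magnitudes are: 4, 4, 3.162, 3.162, 1.414, 1.414.
Zeros with |z| < R = 2.5: (1 + 1i), (1 - 1i).
Count = 2.
By the argument principle, (1/2πi) ∮_{|z|=R} p'(z)/p(z) dz equals exactly this count.

Number of zeros inside |z| < 2.5: 2.


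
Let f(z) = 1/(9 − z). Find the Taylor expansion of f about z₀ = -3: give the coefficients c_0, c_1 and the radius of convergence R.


Let w = z − z₀, so z = z₀ + w.
Then 9 − z = 9 − (z₀ + w) = (9 − z₀) − w = 12 − w.
f(z) = 1/(12 − w) = (1/(12)) · 1/(1 − w/(12)) = Σ_{n≥0} w^n / (12)^(n+1).
So c_n = 1/(12)^(n+1):
  c_0 = 1/(12)^1 = 1/12.
  c_1 = 1/(12)^2 = 1/144.
The series is valid for |w/d| < 1, i.e. |z − z₀| < |d|.
Radius of convergence: R = |9 − z₀| = |12| = 12 (distance from z₀ to the singularity z = 9).

c_0 = 1/12, c_1 = 1/144; R = 12.


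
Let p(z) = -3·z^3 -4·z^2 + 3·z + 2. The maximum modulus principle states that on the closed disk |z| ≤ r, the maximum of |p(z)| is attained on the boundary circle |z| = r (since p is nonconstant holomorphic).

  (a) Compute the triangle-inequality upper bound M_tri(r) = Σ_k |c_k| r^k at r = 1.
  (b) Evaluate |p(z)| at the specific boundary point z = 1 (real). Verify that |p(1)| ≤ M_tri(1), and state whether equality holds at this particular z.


Coefficients: c_0 = 2, c_1 = 3, c_2 = -4, c_3 = -3. Radius r = 1.
Part (a). Triangle bound: M_tri(r) = Σ_k |c_k| r^k
  = |2|·1^0 + |3|·1^1 + |-4|·1^2 + |-3|·1^3
  = 2 + 3 + 4 + 3 = 12.
This bounds M(r) := max_{|z|=r} |p(z)| from above; equality holds iff all terms c_k z^k can be made to align in phase at a single z on |z|=r.
Part (b). At z = 1 (real, on the circle |z| = r):
  p(1) = (2)·1^0 + (3)·1^1 + (-4)·1^2 + (-3)·1^3 = -2.
  |p(1)| = 2.
Check: |p(1)| = 2 ≤ 12 = M_tri(1). ✓ Equality does not hold at z = 1 (the coefficients have mixed signs, so the terms do not all align in phase there).

M_tri(1) = 12; |p(1)| = 2; equality at z=1: no.


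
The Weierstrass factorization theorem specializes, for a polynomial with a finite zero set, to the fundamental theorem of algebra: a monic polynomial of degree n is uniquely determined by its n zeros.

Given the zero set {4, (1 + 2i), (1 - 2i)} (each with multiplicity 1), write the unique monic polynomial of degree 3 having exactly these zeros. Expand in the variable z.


The polynomial is p(z) = ∏_{α ∈ S} (z − α), where S = {4, (1 + 2i), (1 - 2i)}.
Expanding the product yields: p(z) = z^3 -6·z^2 + 13·z -20.
Note conjugate pairs combine to real quadratics: (z − (1+2i))(z − (1−2i)) = z² − 2z + 5.
The resulting polynomial has degree 3 and real coefficients as required.

p(z) = z^3 -6·z^2 + 13·z -20.


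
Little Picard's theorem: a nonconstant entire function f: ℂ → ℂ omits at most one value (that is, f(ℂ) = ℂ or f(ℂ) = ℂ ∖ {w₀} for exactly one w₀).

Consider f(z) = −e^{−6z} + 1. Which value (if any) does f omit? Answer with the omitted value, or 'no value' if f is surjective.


Little Picard bounds the complement of f(ℂ) to at most one point.
e^{−6z} is never zero on ℂ, so -1·e^{−6z} takes every value in ℂ ∖ {0}. Adding 1 shifts the range to ℂ ∖ {1}. Thus f omits exactly the value 1.

Omitted value: 1.


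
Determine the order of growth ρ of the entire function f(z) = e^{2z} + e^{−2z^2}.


Each summand is entire of order 1 and 2 respectively (as in the single-exponential case). The order of a sum is at most the max of the orders, so ρ ≤ 2. For the lower bound: on |z|=r choose arg z so that -2z^2 is real positive; then |e^{-2z^2}| = e^{2r^2} while |e^{2z}| ≤ e^{2r^1} = o(e^{2r^2}). So |f| ≥ e^{2r^2}(1 − o(1)) and ρ ≥ 2. Hence ρ = max(1, 2) = 2.
Therefore ρ = 2.

Order ρ = 2.


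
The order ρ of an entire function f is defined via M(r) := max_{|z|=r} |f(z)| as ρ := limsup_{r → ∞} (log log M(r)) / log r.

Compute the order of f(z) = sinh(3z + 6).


sinh(w) is a linear combination of e^{iw} and e^{−iw} (or e^w, e^{−w} in the hyperbolic case), so |sinh(w)| ≤ e^{|w|}. With w = 3z + 6, |w| ≤ 3|z| + 6 = 3r + 6 on |z| = r, giving M(r) ≤ e^{3r + 6}, so ρ ≤ 1. On a suitable ray (z = it for sin/cos; z = t for sinh/cosh, t real → ∞), |sinh(3z + 6)| grows like e^{3|t|}/2, so ρ ≥ 1. Hence ρ = 1.
Therefore ρ = 1.

Order ρ = 1.


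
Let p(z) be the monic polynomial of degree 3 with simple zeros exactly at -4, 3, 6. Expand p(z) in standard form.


The polynomial is p(z) = ∏_{α ∈ S} (z − α), where S = {-4, 3, 6}.
Expanding the product yields: p(z) = z^3 -5·z^2 -18·z + 72.
The resulting polynomial has degree 3 and real coefficients as required.

p(z) = z^3 -5·z^2 -18·z + 72.


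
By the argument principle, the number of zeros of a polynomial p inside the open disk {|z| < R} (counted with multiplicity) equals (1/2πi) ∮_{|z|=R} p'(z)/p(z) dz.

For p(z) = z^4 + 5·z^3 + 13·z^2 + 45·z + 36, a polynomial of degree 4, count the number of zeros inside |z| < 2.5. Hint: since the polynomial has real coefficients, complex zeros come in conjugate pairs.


The zeros of p are: -1, (0 + 3i), (0 - 3i), -4.
Their magnitudes are: 1, 3, 3, 4.
Zeros with |z| < R = 2.5: -1.
Count = 1.
By the argument principle, (1/2πi) ∮_{|z|=R} p'(z)/p(z) dz equals exactly this count.

Number of zeros inside |z| < 2.5: 1.


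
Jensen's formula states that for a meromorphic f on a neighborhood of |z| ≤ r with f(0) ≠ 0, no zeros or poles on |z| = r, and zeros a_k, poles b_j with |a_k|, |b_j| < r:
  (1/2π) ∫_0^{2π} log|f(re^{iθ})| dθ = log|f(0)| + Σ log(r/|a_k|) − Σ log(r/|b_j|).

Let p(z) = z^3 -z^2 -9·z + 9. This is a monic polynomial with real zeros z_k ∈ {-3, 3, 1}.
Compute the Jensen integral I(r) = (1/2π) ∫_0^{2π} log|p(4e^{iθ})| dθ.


Zeros: -3, 1, 3; r = 4.
Inside |z| < r: -3, 1, 3. Outside (|z| ≥ r): ∅.
p(0) = 9, so log|p(0)| = log(9) = 2.1972.
Apply Jensen: I(r) = log|p(0)| + Σ_k log(r/|z_k|), summed over zeros inside |z| < r.
  log(r/|z_k|) for z_k = -3: log(4/3) = 0.2877
  log(r/|z_k|) for z_k = 3: log(4/3) = 0.2877
  log(r/|z_k|) for z_k = 1: log(4/1) = 1.3863
Sum over inside zeros: 1.9617.
I(r) = log|p(0)| + (inside sum) = 2.1972 + 1.9617 = 4.1589.
Closed form (all zeros inside, monic): I(r) = n·log(r) = 3·log(4) = 4.1589. ✓

I(r) ≈ 4.1589.


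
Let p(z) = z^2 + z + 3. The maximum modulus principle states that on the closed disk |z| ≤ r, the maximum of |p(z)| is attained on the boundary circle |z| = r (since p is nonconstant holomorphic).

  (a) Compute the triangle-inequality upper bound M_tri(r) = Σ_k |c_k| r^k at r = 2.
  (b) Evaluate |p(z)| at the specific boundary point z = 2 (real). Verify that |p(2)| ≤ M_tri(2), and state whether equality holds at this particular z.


Coefficients: c_0 = 3, c_1 = 1, c_2 = 1. Radius r = 2.
Part (a). Triangle bound: M_tri(r) = Σ_k |c_k| r^k
  = |3|·2^0 + |1|·2^1 + |1|·2^2
  = 3 + 2 + 4 = 9.
This bounds M(r) := max_{|z|=r} |p(z)| from above; equality holds iff all terms c_k z^k can be made to align in phase at a single z on |z|=r.
Part (b). At z = 2 (real, on the circle |z| = r):
  p(2) = (3)·2^0 + (1)·2^1 + (1)·2^2 = 9.
  |p(2)| = 9.
Since all nonzero coefficients share the same sign, |p(2)| = 9 = M_tri(2); the triangle bound is attained at z = 2, so in fact M(r) = 9.

M_tri(2) = 9; |p(2)| = 9; equality at z=2: yes.


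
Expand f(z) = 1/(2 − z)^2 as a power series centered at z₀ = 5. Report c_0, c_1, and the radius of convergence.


Let w = z − z₀, so z = z₀ + w.
Then 2 − z = 2 − (z₀ + w) = (2 − z₀) − w = -3 − w.
f(z) = 1/(-3 − w)^2 = (1/(-3)^2) · (1 − w/(-3))^{−2}.
By the binomial series (1−u)^{−2} = Σ_{n≥0} C(n+1, 1) u^n for |u|<1, with u = w/(-3):
  c_n = C(n+1, 1) / (-3)^(n+2).
  c_0 = 1/(-3)^2 = 1/9.
  c_1 = 2/(-3)^3 = -2/27.
The series is valid for |w/d| < 1, i.e. |z − z₀| < |d|.
Radius of convergence: R = |2 − z₀| = |-3| = 3 (distance from z₀ to the singularity z = 2).

c_0 = 1/9, c_1 = -2/27; R = 3.


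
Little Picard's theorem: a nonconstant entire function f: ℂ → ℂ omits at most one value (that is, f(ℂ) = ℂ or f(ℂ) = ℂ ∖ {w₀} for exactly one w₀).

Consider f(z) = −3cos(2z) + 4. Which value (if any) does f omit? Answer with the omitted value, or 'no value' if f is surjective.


Little Picard bounds the complement of f(ℂ) to at most one point.
cos is entire and surjective onto ℂ: for every w ∈ ℂ, cos(ζ) = w has a solution ζ ∈ ℂ (e.g., via the complex inverse arccos). With ζ = 2z this gives z = ζ/(2). Then -3·cos(2z) takes every value in -3·ℂ = ℂ, and adding 4 is a bijection of ℂ. So f is surjective and omits no value. (Note: only on the real line is cos bounded by [−1, 1].)

Omitted value: no value.


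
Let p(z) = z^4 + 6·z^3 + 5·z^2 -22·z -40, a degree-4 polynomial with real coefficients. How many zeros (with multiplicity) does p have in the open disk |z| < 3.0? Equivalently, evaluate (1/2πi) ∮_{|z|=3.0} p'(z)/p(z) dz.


The zeros of p are: -4, 2, (-2 + 1i), (-2 - 1i).
Their magnitudes are: 4, 2, 2.236, 2.236.
Zeros with |z| < R = 3.0: 2, (-2 + 1i), (-2 - 1i).
Count = 3.
By the argument principle, (1/2πi) ∮_{|z|=R} p'(z)/p(z) dz equals exactly this count.

Number of zeros inside |z| < 3.0: 3.


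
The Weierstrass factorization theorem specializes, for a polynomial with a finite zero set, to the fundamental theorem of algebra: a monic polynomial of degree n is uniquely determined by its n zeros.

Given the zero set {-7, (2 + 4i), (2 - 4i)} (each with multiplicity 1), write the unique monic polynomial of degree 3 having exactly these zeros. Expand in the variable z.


The polynomial is p(z) = ∏_{α ∈ S} (z − α), where S = {-7, (2 + 4i), (2 - 4i)}.
Expanding the product yields: p(z) = z^3 + 3·z^2 -8·z + 140.
Note conjugate pairs combine to real quadratics: (z − (2+4i))(z − (2−4i)) = z² − 4z + 20.
The resulting polynomial has degree 3 and real coefficients as required.

p(z) = z^3 + 3·z^2 -8·z + 140.


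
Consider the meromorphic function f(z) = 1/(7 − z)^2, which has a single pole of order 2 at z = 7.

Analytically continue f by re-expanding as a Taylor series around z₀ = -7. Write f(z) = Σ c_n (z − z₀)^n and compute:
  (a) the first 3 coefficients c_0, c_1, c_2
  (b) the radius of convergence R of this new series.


Let w = z − z₀, so z = z₀ + w.
Then 7 − z = 7 − (z₀ + w) = (7 − z₀) − w = 14 − w.
f(z) = 1/(14 − w)^2 = (1/(14)^2) · (1 − w/(14))^{−2}.
By the binomial series (1−u)^{−2} = Σ_{n≥0} C(n+1, 1) u^n for |u|<1, with u = w/(14):
  c_n = C(n+1, 1) / (14)^(n+2).
  c_0 = 1/(14)^2 = 1/196.
  c_1 = 2/(14)^3 = 1/1372.
  c_2 = 3/(14)^4 = 3/38416.
The series is valid for |w/d| < 1, i.e. |z − z₀| < |d|.
Radius of convergence: R = |7 − z₀| = |14| = 14 (distance from z₀ to the singularity z = 7).

c_0 = 1/196, c_1 = 1/1372, c_2 = 3/38416; R = 14.


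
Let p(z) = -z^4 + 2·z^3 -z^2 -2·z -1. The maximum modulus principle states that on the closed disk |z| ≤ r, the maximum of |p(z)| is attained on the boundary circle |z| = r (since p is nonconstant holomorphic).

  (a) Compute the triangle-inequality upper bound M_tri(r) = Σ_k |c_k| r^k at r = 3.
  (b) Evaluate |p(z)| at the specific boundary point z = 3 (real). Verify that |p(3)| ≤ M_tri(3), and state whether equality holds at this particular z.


Coefficients: c_0 = -1, c_1 = -2, c_2 = -1, c_3 = 2, c_4 = -1. Radius r = 3.
Part (a). Triangle bound: M_tri(r) = Σ_k |c_k| r^k
  = |-1|·3^0 + |-2|·3^1 + |-1|·3^2 + |2|·3^3 + |-1|·3^4
  = 1 + 6 + 9 + 54 + 81 = 151.
This bounds M(r) := max_{|z|=r} |p(z)| from above; equality holds iff all terms c_k z^k can be made to align in phase at a single z on |z|=r.
Part (b). At z = 3 (real, on the circle |z| = r):
  p(3) = (-1)·3^0 + (-2)·3^1 + (-1)·3^2 + (2)·3^3 + (-1)·3^4 = -43.
  |p(3)| = 43.
Check: |p(3)| = 43 ≤ 151 = M_tri(3). ✓ Equality does not hold at z = 3 (the coefficients have mixed signs, so the terms do not all align in phase there).

M_tri(3) = 151; |p(3)| = 43; equality at z=3: no.


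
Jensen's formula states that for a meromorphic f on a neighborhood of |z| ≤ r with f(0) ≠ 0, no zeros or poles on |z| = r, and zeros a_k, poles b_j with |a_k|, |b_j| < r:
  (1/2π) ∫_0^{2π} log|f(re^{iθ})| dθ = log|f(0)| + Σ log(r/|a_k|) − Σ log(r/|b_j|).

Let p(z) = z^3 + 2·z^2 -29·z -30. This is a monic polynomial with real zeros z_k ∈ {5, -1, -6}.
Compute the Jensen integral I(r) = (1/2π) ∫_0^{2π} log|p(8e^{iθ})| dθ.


Zeros: -6, -1, 5; r = 8.
Inside |z| < r: -6, -1, 5. Outside (|z| ≥ r): ∅.
p(0) = -30, so log|p(0)| = log(30) = 3.4012.
Apply Jensen: I(r) = log|p(0)| + Σ_k log(r/|z_k|), summed over zeros inside |z| < r.
  log(r/|z_k|) for z_k = 5: log(8/5) = 0.4700
  log(r/|z_k|) for z_k = -1: log(8/1) = 2.0794
  log(r/|z_k|) for z_k = -6: log(8/6) = 0.2877
Sum over inside zeros: 2.8371.
I(r) = log|p(0)| + (inside sum) = 3.4012 + 2.8371 = 6.2383.
Closed form (all zeros inside, monic): I(r) = n·log(r) = 3·log(8) = 6.2383. ✓

I(r) ≈ 6.2383.


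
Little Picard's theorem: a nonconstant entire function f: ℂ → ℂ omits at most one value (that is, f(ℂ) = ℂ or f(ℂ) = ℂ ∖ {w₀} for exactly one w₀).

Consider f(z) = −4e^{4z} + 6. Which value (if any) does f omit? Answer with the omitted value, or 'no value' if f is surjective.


Little Picard bounds the complement of f(ℂ) to at most one point.
e^{4z} is never zero on ℂ, so -4·e^{4z} takes every value in ℂ ∖ {0}. Adding 6 shifts the range to ℂ ∖ {6}. Thus f omits exactly the value 6.

Omitted value: 6.


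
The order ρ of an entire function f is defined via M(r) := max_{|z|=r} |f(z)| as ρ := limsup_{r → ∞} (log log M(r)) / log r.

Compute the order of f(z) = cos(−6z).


cos(w) is a linear combination of e^{iw} and e^{−iw} (or e^w, e^{−w} in the hyperbolic case), so |cos(w)| ≤ e^{|w|}. With w = −6z, |w| ≤ 6|z| + 0 = 6r + 0 on |z| = r, giving M(r) ≤ e^{6r + 0}, so ρ ≤ 1. On a suitable ray (z = it for sin/cos; z = t for sinh/cosh, t real → ∞), |cos(−6z)| grows like e^{6|t|}/2, so ρ ≥ 1. Hence ρ = 1.
Therefore ρ = 1.

Order ρ = 1.


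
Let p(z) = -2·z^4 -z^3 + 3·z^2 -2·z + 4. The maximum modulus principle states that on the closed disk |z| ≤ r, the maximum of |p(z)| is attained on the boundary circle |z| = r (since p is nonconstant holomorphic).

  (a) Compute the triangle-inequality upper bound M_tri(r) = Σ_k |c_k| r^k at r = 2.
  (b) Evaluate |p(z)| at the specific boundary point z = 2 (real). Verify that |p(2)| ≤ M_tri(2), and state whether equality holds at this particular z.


Coefficients: c_0 = 4, c_1 = -2, c_2 = 3, c_3 = -1, c_4 = -2. Radius r = 2.
Part (a). Triangle bound: M_tri(r) = Σ_k |c_k| r^k
  = |4|·2^0 + |-2|·2^1 + |3|·2^2 + |-1|·2^3 + |-2|·2^4
  = 4 + 4 + 12 + 8 + 32 = 60.
This bounds M(r) := max_{|z|=r} |p(z)| from above; equality holds iff all terms c_k z^k can be made to align in phase at a single z on |z|=r.
Part (b). At z = 2 (real, on the circle |z| = r):
  p(2) = (4)·2^0 + (-2)·2^1 + (3)·2^2 + (-1)·2^3 + (-2)·2^4 = -28.
  |p(2)| = 28.
Check: |p(2)| = 28 ≤ 60 = M_tri(2). ✓ Equality does not hold at z = 2 (the coefficients have mixed signs, so the terms do not all align in phase there).

M_tri(2) = 60; |p(2)| = 28; equality at z=2: no.


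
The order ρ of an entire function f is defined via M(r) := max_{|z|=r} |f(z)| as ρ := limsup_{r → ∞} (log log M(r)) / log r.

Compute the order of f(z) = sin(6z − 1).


sin(w) is a linear combination of e^{iw} and e^{−iw} (or e^w, e^{−w} in the hyperbolic case), so |sin(w)| ≤ e^{|w|}. With w = 6z − 1, |w| ≤ 6|z| + 1 = 6r + 1 on |z| = r, giving M(r) ≤ e^{6r + 1}, so ρ ≤ 1. On a suitable ray (z = it for sin/cos; z = t for sinh/cosh, t real → ∞), |sin(6z − 1)| grows like e^{6|t|}/2, so ρ ≥ 1. Hence ρ = 1.
Therefore ρ = 1.

Order ρ = 1.


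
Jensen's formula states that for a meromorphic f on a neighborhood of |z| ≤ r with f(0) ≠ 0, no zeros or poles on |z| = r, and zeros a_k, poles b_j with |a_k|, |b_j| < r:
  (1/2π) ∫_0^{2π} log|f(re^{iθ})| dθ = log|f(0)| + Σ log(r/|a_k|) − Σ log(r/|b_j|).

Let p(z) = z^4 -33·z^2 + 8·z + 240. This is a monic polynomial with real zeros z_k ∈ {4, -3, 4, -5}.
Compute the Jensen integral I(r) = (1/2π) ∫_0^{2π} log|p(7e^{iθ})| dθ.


Zeros: -5, -3, 4, 4; r = 7.
Inside |z| < r: -5, -3, 4, 4. Outside (|z| ≥ r): ∅.
p(0) = 240, so log|p(0)| = log(240) = 5.4806.
Apply Jensen: I(r) = log|p(0)| + Σ_k log(r/|z_k|), summed over zeros inside |z| < r.
  log(r/|z_k|) for z_k = 4: log(7/4) = 0.5596
  log(r/|z_k|) for z_k = -3: log(7/3) = 0.8473
  log(r/|z_k|) for z_k = 4: log(7/4) = 0.5596
  log(r/|z_k|) for z_k = -5: log(7/5) = 0.3365
Sum over inside zeros: 2.3030.
I(r) = log|p(0)| + (inside sum) = 5.4806 + 2.3030 = 7.7836.
Closed form (all zeros inside, monic): I(r) = n·log(r) = 4·log(7) = 7.7836. ✓

I(r) ≈ 7.7836.


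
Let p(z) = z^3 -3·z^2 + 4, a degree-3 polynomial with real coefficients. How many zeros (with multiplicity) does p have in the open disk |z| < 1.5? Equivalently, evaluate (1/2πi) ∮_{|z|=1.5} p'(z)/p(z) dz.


The zeros of p are: -1, 2, 2.
Their magnitudes are: 1, 2, 2.
Zeros with |z| < R = 1.5: -1.
Count = 1.
By the argument principle, (1/2πi) ∮_{|z|=R} p'(z)/p(z) dz equals exactly this count.

Number of zeros inside |z| < 1.5: 1.


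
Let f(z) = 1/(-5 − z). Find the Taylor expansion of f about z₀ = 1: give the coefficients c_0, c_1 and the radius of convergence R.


Let w = z − z₀, so z = z₀ + w.
Then -5 − z = -5 − (z₀ + w) = (-5 − z₀) − w = -6 − w.
f(z) = 1/(-6 − w) = (1/(-6)) · 1/(1 − w/(-6)) = Σ_{n≥0} w^n / (-6)^(n+1).
So c_n = 1/(-6)^(n+1):
  c_0 = 1/(-6)^1 = -1/6.
  c_1 = 1/(-6)^2 = 1/36.
The series is valid for |w/d| < 1, i.e. |z − z₀| < |d|.
Radius of convergence: R = |-5 − z₀| = |-6| = 6 (distance from z₀ to the singularity z = -5).

c_0 = -1/6, c_1 = 1/36; R = 6.


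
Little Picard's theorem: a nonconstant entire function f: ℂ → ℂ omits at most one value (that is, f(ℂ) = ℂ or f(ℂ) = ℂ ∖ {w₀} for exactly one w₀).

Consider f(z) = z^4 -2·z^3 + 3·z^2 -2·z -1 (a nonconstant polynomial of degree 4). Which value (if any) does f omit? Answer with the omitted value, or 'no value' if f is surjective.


Little Picard bounds the complement of f(ℂ) to at most one point.
For every w ∈ ℂ, the equation p(z) − w = 0 is a nonconstant polynomial in z and hence has at least one root by the fundamental theorem of algebra. So p is surjective onto ℂ, omitting no value.

Omitted value: no value.


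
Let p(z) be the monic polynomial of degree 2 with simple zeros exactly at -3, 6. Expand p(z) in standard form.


The polynomial is p(z) = ∏_{α ∈ S} (z − α), where S = {-3, 6}.
Expanding the product yields: p(z) = z^2 -3·z -18.
The resulting polynomial has degree 2 and real coefficients as required.

p(z) = z^2 -3·z -18.


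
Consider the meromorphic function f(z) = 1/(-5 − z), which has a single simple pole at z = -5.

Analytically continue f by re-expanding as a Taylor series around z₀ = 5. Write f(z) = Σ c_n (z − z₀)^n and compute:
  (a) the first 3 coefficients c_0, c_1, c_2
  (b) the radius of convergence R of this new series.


Let w = z − z₀, so z = z₀ + w.
Then -5 − z = -5 − (z₀ + w) = (-5 − z₀) − w = -10 − w.
f(z) = 1/(-10 − w) = (1/(-10)) · 1/(1 − w/(-10)) = Σ_{n≥0} w^n / (-10)^(n+1).
So c_n = 1/(-10)^(n+1):
  c_0 = 1/(-10)^1 = -1/10.
  c_1 = 1/(-10)^2 = 1/100.
  c_2 = 1/(-10)^3 = -1/1000.
The series is valid for |w/d| < 1, i.e. |z − z₀| < |d|.
Radius of convergence: R = |-5 − z₀| = |-10| = 10 (distance from z₀ to the singularity z = -5).

c_0 = -1/10, c_1 = 1/100, c_2 = -1/1000; R = 10.


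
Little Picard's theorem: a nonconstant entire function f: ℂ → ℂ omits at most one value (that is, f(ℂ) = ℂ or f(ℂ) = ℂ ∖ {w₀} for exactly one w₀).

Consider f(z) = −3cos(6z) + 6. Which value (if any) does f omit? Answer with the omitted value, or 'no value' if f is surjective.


Little Picard bounds the complement of f(ℂ) to at most one point.
cos is entire and surjective onto ℂ: for every w ∈ ℂ, cos(ζ) = w has a solution ζ ∈ ℂ (e.g., via the complex inverse arccos). With ζ = 6z this gives z = ζ/(6). Then -3·cos(6z) takes every value in -3·ℂ = ℂ, and adding 6 is a bijection of ℂ. So f is surjective and omits no value. (Note: only on the real line is cos bounded by [−1, 1].)

Omitted value: no value.


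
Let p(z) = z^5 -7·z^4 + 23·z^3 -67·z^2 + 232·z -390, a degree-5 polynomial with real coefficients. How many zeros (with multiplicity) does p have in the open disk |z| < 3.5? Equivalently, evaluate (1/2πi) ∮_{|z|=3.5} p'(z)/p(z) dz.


The zeros of p are: (3 + 2i), (3 - 2i), (-1 + 3i), (-1 - 3i), 3.
Their magnitudes are: 3.606, 3.606, 3.162, 3.162, 3.
Zeros with |z| < R = 3.5: (-1 + 3i), (-1 - 3i), 3.
Count = 3.
By the argument principle, (1/2πi) ∮_{|z|=R} p'(z)/p(z) dz equals exactly this count.

Number of zeros inside |z| < 3.5: 3.


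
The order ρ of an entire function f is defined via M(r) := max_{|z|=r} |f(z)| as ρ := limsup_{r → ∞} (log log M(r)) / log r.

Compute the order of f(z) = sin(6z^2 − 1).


Write sin(w) = (e^{iw} ± e^{−iw})/(2 or 2i), so |sin(w)| ≤ e^{|w|}. With w = 6z^2 − 1, |w| ≤ 6r^2 + 1 on |z|=r, giving M(r) ≤ e^{6r^2 + 1} and ρ ≤ 2. For the lower bound, choose z on |z|=r with 6z^2 purely imaginary of modulus 6r^2; then |sin(6z^2 − 1)| grows like e^{6r^2}/2, so ρ ≥ 2. Hence ρ = 2.
Therefore ρ = 2.

Order ρ = 2.


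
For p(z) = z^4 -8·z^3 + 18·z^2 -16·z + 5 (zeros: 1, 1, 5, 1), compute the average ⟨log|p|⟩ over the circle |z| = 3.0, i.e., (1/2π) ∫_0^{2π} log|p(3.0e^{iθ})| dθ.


Zeros: 1, 1, 1, 5; r = 3.0.
Inside |z| < r: 1, 1, 1. Outside (|z| ≥ r): 5.
p(0) = 5, so log|p(0)| = log(5) = 1.6094.
Apply Jensen: I(r) = log|p(0)| + Σ_k log(r/|z_k|), summed over zeros inside |z| < r.
  log(r/|z_k|) for z_k = 1: log(3.0/1) = 1.0986
  log(r/|z_k|) for z_k = 1: log(3.0/1) = 1.0986
  log(r/|z_k|) for z_k = 1: log(3.0/1) = 1.0986
  Outside zeros (5) contribute nothing to the Jensen sum.
Sum over inside zeros: 3.2958.
I(r) = log|p(0)| + (inside sum) = 1.6094 + 3.2958 = 4.9053.
Note: since some zeros are outside |z| ≤ r, the simplified n·log(r) form does NOT apply — only the inside zeros contribute.

I(r) ≈ 4.9053.


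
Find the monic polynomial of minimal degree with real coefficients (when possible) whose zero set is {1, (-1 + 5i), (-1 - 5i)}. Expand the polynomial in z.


The polynomial is p(z) = ∏_{α ∈ S} (z − α), where S = {1, (-1 + 5i), (-1 - 5i)}.
Expanding the product yields: p(z) = z^3 + z^2 + 24·z -26.
Note conjugate pairs combine to real quadratics: (z − (-1+5i))(z − (-1−5i)) = z² + 2z + 26.
The resulting polynomial has degree 3 and real coefficients as required.

p(z) = z^3 + z^2 + 24·z -26.


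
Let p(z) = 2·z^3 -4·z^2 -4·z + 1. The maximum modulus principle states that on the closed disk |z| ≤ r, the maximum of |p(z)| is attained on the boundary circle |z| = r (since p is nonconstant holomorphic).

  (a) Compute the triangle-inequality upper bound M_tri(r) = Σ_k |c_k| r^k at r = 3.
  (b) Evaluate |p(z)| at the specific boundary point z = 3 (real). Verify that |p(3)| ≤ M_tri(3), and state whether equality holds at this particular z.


Coefficients: c_0 = 1, c_1 = -4, c_2 = -4, c_3 = 2. Radius r = 3.
Part (a). Triangle bound: M_tri(r) = Σ_k |c_k| r^k
  = |1|·3^0 + |-4|·3^1 + |-4|·3^2 + |2|·3^3
  = 1 + 12 + 36 + 54 = 103.
This bounds M(r) := max_{|z|=r} |p(z)| from above; equality holds iff all terms c_k z^k can be made to align in phase at a single z on |z|=r.
Part (b). At z = 3 (real, on the circle |z| = r):
  p(3) = (1)·3^0 + (-4)·3^1 + (-4)·3^2 + (2)·3^3 = 7.
  |p(3)| = 7.
Check: |p(3)| = 7 ≤ 103 = M_tri(3). ✓ Equality does not hold at z = 3 (the coefficients have mixed signs, so the terms do not all align in phase there).

M_tri(3) = 103; |p(3)| = 7; equality at z=3: no.


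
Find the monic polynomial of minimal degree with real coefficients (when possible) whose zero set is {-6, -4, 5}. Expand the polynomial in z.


The polynomial is p(z) = ∏_{α ∈ S} (z − α), where S = {-6, -4, 5}.
Expanding the product yields: p(z) = z^3 + 5·z^2 -26·z -120.
The resulting polynomial has degree 3 and real coefficients as required.

p(z) = z^3 + 5·z^2 -26·z -120.


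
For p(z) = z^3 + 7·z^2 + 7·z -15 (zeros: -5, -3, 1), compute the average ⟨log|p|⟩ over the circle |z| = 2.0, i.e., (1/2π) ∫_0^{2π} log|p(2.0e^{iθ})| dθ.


Zeros: -5, -3, 1; r = 2.0.
Inside |z| < r: 1. Outside (|z| ≥ r): -5, -3.
p(0) = -15, so log|p(0)| = log(15) = 2.7081.
Apply Jensen: I(r) = log|p(0)| + Σ_k log(r/|z_k|), summed over zeros inside |z| < r.
  log(r/|z_k|) for z_k = 1: log(2.0/1) = 0.6931
  Outside zeros (-5, -3) contribute nothing to the Jensen sum.
Sum over inside zeros: 0.6931.
I(r) = log|p(0)| + (inside sum) = 2.7081 + 0.6931 = 3.4012.
Note: since some zeros are outside |z| ≤ r, the simplified n·log(r) form does NOT apply — only the inside zeros contribute.

I(r) ≈ 3.4012.


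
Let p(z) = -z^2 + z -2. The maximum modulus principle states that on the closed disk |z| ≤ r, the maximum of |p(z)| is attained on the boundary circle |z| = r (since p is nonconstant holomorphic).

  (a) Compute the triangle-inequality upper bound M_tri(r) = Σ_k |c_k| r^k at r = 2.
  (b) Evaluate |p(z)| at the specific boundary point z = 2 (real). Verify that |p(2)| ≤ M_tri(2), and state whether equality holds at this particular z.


Coefficients: c_0 = -2, c_1 = 1, c_2 = -1. Radius r = 2.
Part (a). Triangle bound: M_tri(r) = Σ_k |c_k| r^k
  = |-2|·2^0 + |1|·2^1 + |-1|·2^2
  = 2 + 2 + 4 = 8.
This bounds M(r) := max_{|z|=r} |p(z)| from above; equality holds iff all terms c_k z^k can be made to align in phase at a single z on |z|=r.
Part (b). At z = 2 (real, on the circle |z| = r):
  p(2) = (-2)·2^0 + (1)·2^1 + (-1)·2^2 = -4.
  |p(2)| = 4.
Check: |p(2)| = 4 ≤ 8 = M_tri(2). ✓ Equality does not hold at z = 2 (the coefficients have mixed signs, so the terms do not all align in phase there).

M_tri(2) = 8; |p(2)| = 4; equality at z=2: no.


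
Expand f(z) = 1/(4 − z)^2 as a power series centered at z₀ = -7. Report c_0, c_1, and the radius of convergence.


Let w = z − z₀, so z = z₀ + w.
Then 4 − z = 4 − (z₀ + w) = (4 − z₀) − w = 11 − w.
f(z) = 1/(11 − w)^2 = (1/(11)^2) · (1 − w/(11))^{−2}.
By the binomial series (1−u)^{−2} = Σ_{n≥0} C(n+1, 1) u^n for |u|<1, with u = w/(11):
  c_n = C(n+1, 1) / (11)^(n+2).
  c_0 = 1/(11)^2 = 1/121.
  c_1 = 2/(11)^3 = 2/1331.
The series is valid for |w/d| < 1, i.e. |z − z₀| < |d|.
Radius of convergence: R = |4 − z₀| = |11| = 11 (distance from z₀ to the singularity z = 4).

c_0 = 1/121, c_1 = 2/1331; R = 11.


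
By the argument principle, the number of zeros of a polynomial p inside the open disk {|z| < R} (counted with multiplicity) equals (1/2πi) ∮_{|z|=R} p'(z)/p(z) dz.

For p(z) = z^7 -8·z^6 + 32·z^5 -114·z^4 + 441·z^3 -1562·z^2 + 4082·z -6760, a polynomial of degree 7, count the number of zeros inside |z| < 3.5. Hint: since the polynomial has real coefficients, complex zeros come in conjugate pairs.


The zeros of p are: 4, (3 + 2i), (3 - 2i), (1 + 3i), (1 - 3i), (-2 + 3i), (-2 - 3i).
Their magnitudes are: 4, 3.606, 3.606, 3.162, 3.162, 3.606, 3.606.
Zeros with |z| < R = 3.5: (1 + 3i), (1 - 3i).
Count = 2.
By the argument principle, (1/2πi) ∮_{|z|=R} p'(z)/p(z) dz equals exactly this count.

Number of zeros inside |z| < 3.5: 2.
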